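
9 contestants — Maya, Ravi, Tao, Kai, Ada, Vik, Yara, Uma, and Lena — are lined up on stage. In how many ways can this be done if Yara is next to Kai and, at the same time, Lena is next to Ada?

Treat {Yara,Kai} as one block (2 orders) and {Lena,Ada} as another (2 orders).
That leaves 7 units to arrange: 2 × 2 × 7! = 4 × 5040 = 20160.

20160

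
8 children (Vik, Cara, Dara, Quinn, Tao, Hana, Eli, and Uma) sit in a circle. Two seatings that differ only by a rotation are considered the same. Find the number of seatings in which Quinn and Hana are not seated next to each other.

All circular seatings of 8 people number (7)! = 5040.
Those with Quinn next to Hana: fuse the pair into one unit and seat 7 units around a circle — 2·(6)! = 1440.
Subtracting, 5040 − 1440 = 3600.

3600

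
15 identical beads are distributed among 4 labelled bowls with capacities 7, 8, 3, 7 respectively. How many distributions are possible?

178

By stars and bars, unrestricted non-negative solutions to x_1+…+x_4 = 15 number C(15+3,3) = 816.
Subtract solutions that violate a single cap (substitute x_i' = x_i − (cap_i+1)): x_1 ≥ 8 gives C(10,3) = 120; x_2 ≥ 9 gives C(9,3) = 84; x_3 ≥ 4 gives C(14,3) = 364; x_4 ≥ 8 gives C(10,3) = 120. Together 688.
Add back pairs where two caps are both exceeded: 0 + 20 + 0 + 10 + 0 + 20 = 50.
By inclusion–exclusion the count is 816 − 688 + 50 = 178.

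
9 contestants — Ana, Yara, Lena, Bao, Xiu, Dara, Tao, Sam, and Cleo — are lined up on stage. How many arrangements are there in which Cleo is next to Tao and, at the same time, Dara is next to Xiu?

Treat {Cleo,Tao} as one block (2 orders) and {Dara,Xiu} as another (2 orders).
That leaves 7 units to arrange: 2 × 2 × 7! = 4 × 5040 = 20160.

20160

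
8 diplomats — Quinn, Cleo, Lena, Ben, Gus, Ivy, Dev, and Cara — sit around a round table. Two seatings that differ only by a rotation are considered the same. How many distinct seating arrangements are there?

5040

Seat Quinn anywhere (absorbing the rotational symmetry), then permute the other 7: (7)! = 5040.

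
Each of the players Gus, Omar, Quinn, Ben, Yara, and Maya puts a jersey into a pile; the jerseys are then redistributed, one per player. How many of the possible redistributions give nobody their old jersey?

265

This is the derangement count D_6: permutations of 6 items with no fixed point.
By inclusion–exclusion this is Σ_{j=0}^{6} (−1)^j C(6,j)·(6−j)!.
Computing: 720 − 720 + 360 − 120 + 30 − 6 + 1 = 265.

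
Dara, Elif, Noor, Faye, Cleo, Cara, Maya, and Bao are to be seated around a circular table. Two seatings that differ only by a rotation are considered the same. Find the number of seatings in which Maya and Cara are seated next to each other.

1440

Treat {Maya, Cara} as one unit (2 internal orders) and seat the resulting 7 units around the table: (6)! circular arrangements.
So 2 × (6)! = 2 × 720 = 1440.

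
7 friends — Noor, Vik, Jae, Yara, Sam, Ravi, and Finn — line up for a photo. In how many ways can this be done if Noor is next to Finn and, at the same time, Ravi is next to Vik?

480

Treat {Noor,Finn} as one block (2 orders) and {Ravi,Vik} as another (2 orders).
That leaves 5 units to arrange: 2 × 2 × 5! = 4 × 120 = 480.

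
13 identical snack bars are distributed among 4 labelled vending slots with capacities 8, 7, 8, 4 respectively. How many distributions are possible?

Without the upper bounds there are C(16,3) = 560 ways to split 13 among 4 vending slots.
Subtract solutions that violate a single cap (substitute x_i' = x_i − (cap_i+1)): x_1 ≥ 9 gives C(7,3) = 35; x_2 ≥ 8 gives C(8,3) = 56; x_3 ≥ 9 gives C(7,3) = 35; x_4 ≥ 5 gives C(11,3) = 165. Together 291.
Add back pairs where two caps are both exceeded: 0 + 0 + 0 + 0 + 1 + 0 = 1.
By inclusion–exclusion the count is 560 − 291 + 1 = 270.

270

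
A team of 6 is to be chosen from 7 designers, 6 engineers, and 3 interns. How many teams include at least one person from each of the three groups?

Unrestricted: C(16,6) = 8008 ways to pick any 6 of the 16.
Subtract selections that omit an entire group: no designers → C(9,6) = 84; no engineers → C(10,6) = 210; no interns → C(13,6) = 1716.
Add back selections omitting two groups (i.e. drawn from a single group): C(7,6) + C(6,6) + C(3,6) = 8.
By inclusion–exclusion: 8008 − 2010 + 8 = 6006.

6006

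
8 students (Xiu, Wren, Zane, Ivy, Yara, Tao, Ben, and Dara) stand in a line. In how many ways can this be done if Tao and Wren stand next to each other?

10080

Place the 6 others and the Tao-Wren pair as 7 objects in a line; the pair has 2 internal arrangements.
So the count is 2·(7)! = 10080.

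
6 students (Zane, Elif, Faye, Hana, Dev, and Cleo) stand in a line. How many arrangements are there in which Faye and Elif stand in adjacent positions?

Treat {Faye, Elif} as a single unit. There are 5 units to order, and the pair itself can be ordered 2 ways.
So the count is 2·(5)! = 240.

240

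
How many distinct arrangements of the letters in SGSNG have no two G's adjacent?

18

Total arrangements of SGSNG: 5!/(2!·2!) = 30.
If the two G's are adjacent, glue them into one block, leaving 4 items to arrange: (4)!/(2!) = 12 ways.
Subtracting, 30 − 12 = 18 arrangements keep the G's apart.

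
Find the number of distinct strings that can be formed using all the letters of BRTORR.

The 6 letters of BRTORR have repeats: R appearing 3 times.
The number of distinct arrangements is 6!/(3!) = 720/6 = 120.

120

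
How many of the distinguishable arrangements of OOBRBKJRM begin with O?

10080

With the first slot taken by O, it remains to arrange the other 8 letters (OBRBKJRM).
Those 8 letters have B appearing twice and R appearing twice, giving (8)!/(2!·2!) = 10080.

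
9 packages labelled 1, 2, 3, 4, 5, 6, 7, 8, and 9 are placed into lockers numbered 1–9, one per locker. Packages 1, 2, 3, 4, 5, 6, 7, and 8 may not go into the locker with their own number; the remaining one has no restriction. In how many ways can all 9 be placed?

Let Aᵢ (for 1 ≤ i ≤ 8) be the placements that put package i in its forbidden locker. Any j of these fix j positions, leaving (9−j)! ways to fill the rest, and there are C(8,j) ways to pick which j.
By inclusion–exclusion, the number of valid placements is Σ_{j=0}^{8} (−1)^j C(8,j)·(9−j)!.
Computing: 362880 − 322560 + 141120 − 40320 + 8400 − 1344 + 168 − 16 + 1 = 148329.

148329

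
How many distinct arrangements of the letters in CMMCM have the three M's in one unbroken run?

Treat the 3 copies of M as a single block. The multiset to arrange is then {MMM, C, C}, 3 items in all.
That gives (3)!/(2!) = 3 arrangements.

3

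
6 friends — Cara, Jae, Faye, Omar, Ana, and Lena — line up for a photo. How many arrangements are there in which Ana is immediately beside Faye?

240

Glue Ana and Faye into one block (2 internal orders), leaving 5 units to arrange in a row.
So the count is 2·(5)! = 240.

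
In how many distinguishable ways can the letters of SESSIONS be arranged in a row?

SESSIONS has 8 letters with S appearing 4 times.
The number of distinct arrangements is 8!/(4!) = 40320/24 = 1680.

1680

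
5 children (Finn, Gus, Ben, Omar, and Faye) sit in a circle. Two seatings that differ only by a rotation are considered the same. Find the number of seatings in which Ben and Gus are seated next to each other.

12

Glue Ben and Gus into a block (2 internal orders). Seating 4 units around a circle gives (3)! arrangements.
So 2 × (3)! = 2 × 6 = 12.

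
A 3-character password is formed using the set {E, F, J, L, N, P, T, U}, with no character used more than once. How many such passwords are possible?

336

This is a permutation of 3 out of 8: P(8,3) = 8!/5!.
That product is 8 × 7 × 6 = 336.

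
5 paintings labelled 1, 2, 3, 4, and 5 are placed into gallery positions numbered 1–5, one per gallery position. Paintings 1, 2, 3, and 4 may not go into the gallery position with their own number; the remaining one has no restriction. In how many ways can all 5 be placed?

53

Let Aᵢ (for 1 ≤ i ≤ 4) be the placements that put painting i in its forbidden gallery position. Any j of these fix j positions, leaving (5−j)! ways to fill the rest, and there are C(4,j) ways to pick which j.
By inclusion–exclusion, the number of valid placements is Σ_{j=0}^{4} (−1)^j C(4,j)·(5−j)!.
Computing: 120 − 96 + 36 − 8 + 1 = 53.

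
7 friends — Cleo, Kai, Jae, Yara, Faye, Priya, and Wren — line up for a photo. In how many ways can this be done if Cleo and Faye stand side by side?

1440

Treat {Cleo, Faye} as a single unit. There are 6 units to order, and the pair itself can be ordered 2 ways.
So the count is 2·(6)! = 1440.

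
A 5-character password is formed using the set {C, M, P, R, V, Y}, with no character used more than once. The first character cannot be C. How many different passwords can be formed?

600

The first character has 6−1 = 5 choices (anything except C).
The remaining 4 characters are filled from the other 5 symbols without repetition: 5 × 4 × 3 × 2 = 120.
Total: 5 × 120 = 600.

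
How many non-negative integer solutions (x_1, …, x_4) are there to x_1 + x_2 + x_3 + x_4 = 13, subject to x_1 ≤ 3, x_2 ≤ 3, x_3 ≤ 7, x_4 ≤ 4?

33

By stars and bars, unrestricted non-negative solutions to x_1+…+x_4 = 13 number C(13+3,3) = 560.
Subtract solutions that violate a single cap (substitute x_i' = x_i − (cap_i+1)): x_1 ≥ 4 gives C(12,3) = 220; x_2 ≥ 4 gives C(12,3) = 220; x_3 ≥ 8 gives C(8,3) = 56; x_4 ≥ 5 gives C(11,3) = 165. Together 661.
Add back pairs where two caps are both exceeded: 56 + 4 + 35 + 4 + 35 + 1 = 135.
Subtract triples: 0 + 1 + 0 + 0 = 1.
By inclusion–exclusion the count is 560 − 661 + 135 − 1 = 33.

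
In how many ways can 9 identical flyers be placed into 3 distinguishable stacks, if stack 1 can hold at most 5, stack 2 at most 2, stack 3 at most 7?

By stars and bars, unrestricted non-negative solutions to x_1+…+x_3 = 9 number C(9+2,2) = 55.
Subtract solutions that violate a single cap (substitute x_i' = x_i − (cap_i+1)): x_1 ≥ 6 gives C(5,2) = 10; x_2 ≥ 3 gives C(8,2) = 28; x_3 ≥ 8 gives C(3,2) = 3. Together 41.
Add back pairs where two caps are both exceeded: 1 + 0 + 0 = 1.
By inclusion–exclusion the count is 55 − 41 + 1 = 15.

15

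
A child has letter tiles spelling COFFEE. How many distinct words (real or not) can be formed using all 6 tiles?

The 6 letters of COFFEE have repeats: E appearing twice and F appearing twice.
The number of distinct arrangements is 6!/(2!·2!) = 720/4 = 180.

180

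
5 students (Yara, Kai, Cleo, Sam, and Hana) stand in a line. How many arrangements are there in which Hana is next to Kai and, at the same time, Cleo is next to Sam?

Treat {Hana,Kai} as one block (2 orders) and {Cleo,Sam} as another (2 orders).
That leaves 3 units to arrange: 2 × 2 × 3! = 4 × 6 = 24.

24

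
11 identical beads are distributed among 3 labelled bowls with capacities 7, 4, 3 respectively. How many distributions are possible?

10

Ignoring the caps, the number of non-negative solutions to x_1+…+x_3 = 11 is C(13,2) = 78.
Subtract solutions that violate a single cap (substitute x_i' = x_i − (cap_i+1)): x_1 ≥ 8 gives C(5,2) = 10; x_2 ≥ 5 gives C(8,2) = 28; x_3 ≥ 4 gives C(9,2) = 36. Together 74.
Add back pairs where two caps are both exceeded: 0 + 0 + 6 = 6.
By inclusion–exclusion the count is 78 − 74 + 6 = 10.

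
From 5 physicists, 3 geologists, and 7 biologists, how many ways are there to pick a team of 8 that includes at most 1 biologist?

Split by how many biologists are chosen (0 through 1).
Sum: C(7,0)·C(8,8) + C(7,1)·C(8,7) = 1 + 56 = 57.

57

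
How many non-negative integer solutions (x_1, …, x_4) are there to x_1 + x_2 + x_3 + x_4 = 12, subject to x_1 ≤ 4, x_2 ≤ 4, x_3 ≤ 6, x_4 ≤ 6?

By stars and bars, unrestricted non-negative solutions to x_1+…+x_4 = 12 number C(12+3,3) = 455.
Subtract solutions that violate a single cap (substitute x_i' = x_i − (cap_i+1)): x_1 ≥ 5 gives C(10,3) = 120; x_2 ≥ 5 gives C(10,3) = 120; x_3 ≥ 7 gives C(8,3) = 56; x_4 ≥ 7 gives C(8,3) = 56. Together 352.
Add back pairs where two caps are both exceeded: 10 + 1 + 1 + 1 + 1 + 0 = 14.
By inclusion–exclusion the count is 455 − 352 + 14 = 117.

117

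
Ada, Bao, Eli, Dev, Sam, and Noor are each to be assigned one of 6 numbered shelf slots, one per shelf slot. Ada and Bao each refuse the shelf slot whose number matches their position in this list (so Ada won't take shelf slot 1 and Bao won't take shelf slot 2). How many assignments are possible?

504

Let Aᵢ (for i ∈ {1, 2}) be the placements that put person i in their forbidden shelf slot. Any j of these fix j positions, leaving (6−j)! ways to fill the rest, and there are C(2,j) ways to pick which j.
By inclusion–exclusion, the number of valid placements is Σ_{j=0}^{2} (−1)^j C(2,j)·(6−j)!.
Computing: 720 − 240 + 24 = 504.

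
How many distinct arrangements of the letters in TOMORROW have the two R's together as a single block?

Treat the 2 copies of R as a single block. The multiset to arrange is then {RR, M, O, O, O, T, W}, 7 items in all.
That gives (7)!/(3!) = 840 arrangements.

840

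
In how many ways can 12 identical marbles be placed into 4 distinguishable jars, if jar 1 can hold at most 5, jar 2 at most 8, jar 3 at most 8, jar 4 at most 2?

Without the upper bounds there are C(15,3) = 455 ways to split 12 among 4 jars.
Subtract solutions that violate a single cap (substitute x_i' = x_i − (cap_i+1)): x_1 ≥ 6 gives C(9,3) = 84; x_2 ≥ 9 gives C(6,3) = 20; x_3 ≥ 9 gives C(6,3) = 20; x_4 ≥ 3 gives C(12,3) = 220. Together 344.
Add back pairs where two caps are both exceeded: 0 + 0 + 20 + 0 + 1 + 1 = 22.
By inclusion–exclusion the count is 455 − 344 + 22 = 133.

133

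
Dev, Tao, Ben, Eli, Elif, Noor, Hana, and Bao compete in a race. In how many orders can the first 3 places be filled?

336

There are 8 choices for 1st place, 7 for 2nd, and 6 for 3rd.
That gives 8 × 7 × 6 = 336.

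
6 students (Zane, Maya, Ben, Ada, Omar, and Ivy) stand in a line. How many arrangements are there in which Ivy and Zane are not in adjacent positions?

480

There are 6! = 720 arrangements in all. If Ivy and Zane are adjacent, merging them into one block gives 2·(5)! = 240 arrangements.
So 720 − 240 = 480 arrangements keep them apart.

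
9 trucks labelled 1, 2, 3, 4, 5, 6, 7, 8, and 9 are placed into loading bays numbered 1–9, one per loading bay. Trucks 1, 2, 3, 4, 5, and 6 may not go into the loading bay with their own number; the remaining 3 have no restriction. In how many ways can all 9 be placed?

Let Aᵢ (for 1 ≤ i ≤ 6) be the placements that put truck i in its forbidden loading bay. Any j of these fix j positions, leaving (9−j)! ways to fill the rest, and there are C(6,j) ways to pick which j.
By inclusion–exclusion, the number of valid placements is Σ_{j=0}^{6} (−1)^j C(6,j)·(9−j)!.
Computing: 362880 − 241920 + 75600 − 14400 + 1800 − 144 + 6 = 183822.

183822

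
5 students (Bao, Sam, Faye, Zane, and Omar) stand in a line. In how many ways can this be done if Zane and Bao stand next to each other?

48

Place the 3 others and the Zane-Bao pair as 4 objects in a line; the pair has 2 internal arrangements.
So the count is 2·(4)! = 48.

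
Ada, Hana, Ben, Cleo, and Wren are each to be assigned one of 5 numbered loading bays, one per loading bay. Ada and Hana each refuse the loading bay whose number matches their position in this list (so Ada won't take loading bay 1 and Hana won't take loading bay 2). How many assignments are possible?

78

Let Aᵢ (for i ∈ {1, 2}) be the placements that put person i in their forbidden loading bay. Any j of these fix j positions, leaving (5−j)! ways to fill the rest, and there are C(2,j) ways to pick which j.
By inclusion–exclusion, the number of valid placements is Σ_{j=0}^{2} (−1)^j C(2,j)·(5−j)!.
Computing: 120 − 48 + 6 = 78.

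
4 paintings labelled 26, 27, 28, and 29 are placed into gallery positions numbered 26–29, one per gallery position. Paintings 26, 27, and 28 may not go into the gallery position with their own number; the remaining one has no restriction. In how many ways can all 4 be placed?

11

Let Aᵢ (for i ∈ {26, 27, 28}) be the placements that put painting i in its forbidden gallery position. Any j of these fix j positions, leaving (4−j)! ways to fill the rest, and there are C(3,j) ways to pick which j.
By inclusion–exclusion, the number of valid placements is Σ_{j=0}^{3} (−1)^j C(3,j)·(4−j)!.
Computing: 24 − 18 + 6 − 1 = 11.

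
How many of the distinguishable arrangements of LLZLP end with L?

Fix L in the last position and arrange the remaining 4 letters.
Those 4 letters have L appearing twice, giving (4)!/(2!) = 12.

12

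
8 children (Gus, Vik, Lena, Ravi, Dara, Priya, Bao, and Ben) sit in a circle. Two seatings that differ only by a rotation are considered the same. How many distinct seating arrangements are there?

5040

Seat Gus anywhere (absorbing the rotational symmetry), then permute the other 7: (7)! = 5040.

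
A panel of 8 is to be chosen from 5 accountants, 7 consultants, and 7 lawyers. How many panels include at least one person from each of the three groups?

71589

With no constraint there are C(19,8) = 75582 possible selections.
Subtract selections that omit an entire group: no accountants → C(14,8) = 3003; no consultants → C(12,8) = 495; no lawyers → C(12,8) = 495.
Add back selections omitting two groups (i.e. drawn from a single group): C(5,8) + C(7,8) + C(7,8) = 0.
By inclusion–exclusion: 75582 − 3993 + 0 = 71589.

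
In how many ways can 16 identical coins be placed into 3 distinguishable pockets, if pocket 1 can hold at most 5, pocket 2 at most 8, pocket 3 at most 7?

Without the upper bounds there are C(18,2) = 153 ways to split 16 among 3 pockets.
Subtract solutions that violate a single cap (substitute x_i' = x_i − (cap_i+1)): x_1 ≥ 6 gives C(12,2) = 66; x_2 ≥ 9 gives C(9,2) = 36; x_3 ≥ 8 gives C(10,2) = 45. Together 147.
Add back pairs where two caps are both exceeded: 3 + 6 + 0 = 9.
By inclusion–exclusion the count is 153 − 147 + 9 = 15.

15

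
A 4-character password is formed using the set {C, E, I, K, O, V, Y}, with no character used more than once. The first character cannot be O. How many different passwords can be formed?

720

The first character has 7−1 = 6 choices (anything except O).
The remaining 3 characters are filled from the other 6 symbols without repetition: 6 × 5 × 4 = 120.
Total: 6 × 120 = 720.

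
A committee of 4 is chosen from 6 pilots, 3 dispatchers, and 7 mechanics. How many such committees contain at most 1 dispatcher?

Split by how many dispatchers are chosen (0 through 1).
Sum: C(3,0)·C(13,4) + C(3,1)·C(13,3) = 715 + 858 = 1573.

1573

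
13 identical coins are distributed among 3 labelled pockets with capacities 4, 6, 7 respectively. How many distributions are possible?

15

Ignoring the caps, the number of non-negative solutions to x_1+…+x_3 = 13 is C(15,2) = 105.
Subtract solutions that violate a single cap (substitute x_i' = x_i − (cap_i+1)): x_1 ≥ 5 gives C(10,2) = 45; x_2 ≥ 7 gives C(8,2) = 28; x_3 ≥ 8 gives C(7,2) = 21. Together 94.
Add back pairs where two caps are both exceeded: 3 + 1 + 0 = 4.
By inclusion–exclusion the count is 105 − 94 + 4 = 15.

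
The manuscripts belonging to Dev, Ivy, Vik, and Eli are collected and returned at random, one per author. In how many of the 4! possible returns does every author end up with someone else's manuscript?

9

This is the derangement count D_4: permutations of 4 items with no fixed point.
By inclusion–exclusion this is Σ_{j=0}^{4} (−1)^j C(4,j)·(4−j)!.
Computing: 24 − 24 + 12 − 4 + 1 = 9.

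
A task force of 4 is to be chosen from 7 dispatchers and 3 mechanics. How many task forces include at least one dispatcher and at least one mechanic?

Total 4-person selections from all 10: C(10,4) = 210.
Selections missing a whole group: no dispatchers → C(3,4) = 0; no mechanics → C(7,4) = 35.
Both groups omitted at once is impossible, so 210 − 35 = 175.

175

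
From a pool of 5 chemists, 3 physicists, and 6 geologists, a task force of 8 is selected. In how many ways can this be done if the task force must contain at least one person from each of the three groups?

Unrestricted: C(14,8) = 3003 ways to pick any 8 of the 14.
Selections missing a whole group: no chemists → C(9,8) = 9; no physicists → C(11,8) = 165; no geologists → C(8,8) = 1.
Add back selections omitting two groups (i.e. drawn from a single group): C(5,8) + C(3,8) + C(6,8) = 0.
By inclusion–exclusion: 3003 − 175 + 0 = 2828.

2828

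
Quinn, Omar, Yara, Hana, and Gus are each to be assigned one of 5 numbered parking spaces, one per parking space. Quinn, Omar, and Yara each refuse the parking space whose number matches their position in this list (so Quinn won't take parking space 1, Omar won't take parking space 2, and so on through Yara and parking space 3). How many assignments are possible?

Let Aᵢ (for i ∈ {1, 2, 3}) be the placements that put person i in their forbidden parking space. Any j of these fix j positions, leaving (5−j)! ways to fill the rest, and there are C(3,j) ways to pick which j.
By inclusion–exclusion, the number of valid placements is Σ_{j=0}^{3} (−1)^j C(3,j)·(5−j)!.
Computing: 120 − 72 + 18 − 2 = 64.

64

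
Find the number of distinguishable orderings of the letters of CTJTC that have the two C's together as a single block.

12

Treat the 2 copies of C as a single block. The multiset to arrange is then {CC, J, T, T}, 4 items in all.
That gives (4)!/(2!) = 12 arrangements.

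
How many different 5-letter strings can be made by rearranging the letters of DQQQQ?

5

DQQQQ has 5 letters with Q appearing 4 times.
Dividing 5! = 120 by 4! = 24 for the repeated letters gives 5.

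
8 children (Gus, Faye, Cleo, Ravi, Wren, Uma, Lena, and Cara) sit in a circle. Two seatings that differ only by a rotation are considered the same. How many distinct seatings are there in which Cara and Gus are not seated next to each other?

3600

Without the restriction there are (7)! = 5040 seatings.
Seatings with Cara beside Gus: treat them as a block with 2 internal orders, giving 2 × (6)! = 1440.
Subtracting, 5040 − 1440 = 3600.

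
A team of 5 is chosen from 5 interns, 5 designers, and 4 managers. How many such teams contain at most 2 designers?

Split by how many designers are chosen (0 through 2).
Sum: C(5,0)·C(9,5) + C(5,1)·C(9,4) + C(5,2)·C(9,3) = 126 + 630 + 840 = 1596.

1596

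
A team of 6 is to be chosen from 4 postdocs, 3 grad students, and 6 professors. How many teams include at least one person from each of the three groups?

Unrestricted: C(13,6) = 1716 ways to pick any 6 of the 13.
Selections missing a whole group: no postdocs → C(9,6) = 84; no grad students → C(10,6) = 210; no professors → C(7,6) = 7.
Add back selections omitting two groups (i.e. drawn from a single group): C(4,6) + C(3,6) + C(6,6) = 1.
By inclusion–exclusion: 1716 − 301 + 1 = 1416.

1416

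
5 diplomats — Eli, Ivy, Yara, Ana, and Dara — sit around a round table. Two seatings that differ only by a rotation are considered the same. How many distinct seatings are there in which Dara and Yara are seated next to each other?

Glue Dara and Yara into a block (2 internal orders). Seating 4 units around a circle gives (3)! arrangements.
So 2 × (3)! = 2 × 6 = 12.

12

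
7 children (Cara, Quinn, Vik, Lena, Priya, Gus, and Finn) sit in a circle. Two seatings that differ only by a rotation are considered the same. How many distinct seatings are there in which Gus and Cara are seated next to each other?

Treat {Gus, Cara} as one unit (2 internal orders) and seat the resulting 6 units around the table: (5)! circular arrangements.
So 2 × (5)! = 2 × 120 = 240.

240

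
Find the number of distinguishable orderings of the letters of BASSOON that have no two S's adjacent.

There are 7!/(2!·2!) = 1260 arrangements of BASSOON in total.
If the two S's are adjacent, glue them into one block, leaving 6 items to arrange: (6)!/(2!) = 360 ways.
Hence 1260 − 360 = 900.

900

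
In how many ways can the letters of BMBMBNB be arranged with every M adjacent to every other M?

Treat the 2 copies of M as a single block. The multiset to arrange is then {MM, B, B, B, B, N}, 6 items in all.
That gives (6)!/(4!) = 30 arrangements.

30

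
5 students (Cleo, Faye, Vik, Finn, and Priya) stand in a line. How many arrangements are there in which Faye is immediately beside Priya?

48

Place the 3 others and the Faye-Priya pair as 4 objects in a line; the pair has 2 internal arrangements.
So the count is 2·(4)! = 48.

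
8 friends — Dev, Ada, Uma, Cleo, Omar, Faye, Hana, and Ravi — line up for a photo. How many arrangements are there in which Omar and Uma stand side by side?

10080

Place the 6 others and the Omar-Uma pair as 7 objects in a line; the pair has 2 internal arrangements.
So the count is 2·(7)! = 10080.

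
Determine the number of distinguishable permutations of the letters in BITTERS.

2520

BITTERS has 7 letters with T appearing twice.
Dividing 7! = 5040 by 2! = 2 for the repeated letters gives 2520.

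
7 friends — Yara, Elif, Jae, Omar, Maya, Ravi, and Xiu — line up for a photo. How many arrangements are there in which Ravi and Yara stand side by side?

1440

Glue Ravi and Yara into one block (2 internal orders), leaving 6 units to arrange in a row.
So the count is 2·(6)! = 1440.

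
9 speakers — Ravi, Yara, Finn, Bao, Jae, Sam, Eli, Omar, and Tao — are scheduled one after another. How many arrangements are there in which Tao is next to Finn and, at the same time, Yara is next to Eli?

Treat {Tao,Finn} as one block (2 orders) and {Yara,Eli} as another (2 orders).
That leaves 7 units to arrange: 2 × 2 × 7! = 4 × 5040 = 20160.

20160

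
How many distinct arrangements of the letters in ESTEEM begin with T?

With the first slot taken by T, it remains to arrange the other 5 letters (ESEEM).
Those 5 letters have E appearing 3 times, giving (5)!/(3!) = 20.

20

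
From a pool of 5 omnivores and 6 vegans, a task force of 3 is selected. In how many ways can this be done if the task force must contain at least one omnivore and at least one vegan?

Total 3-person selections from all 11: C(11,3) = 165.
Selections missing a whole group: no omnivores → C(6,3) = 20; no vegans → C(5,3) = 10.
Both groups omitted at once is impossible, so 165 − 30 = 135.

135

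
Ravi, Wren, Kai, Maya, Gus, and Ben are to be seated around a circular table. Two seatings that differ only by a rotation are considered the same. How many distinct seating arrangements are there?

Around a circle, 6 distinct people have 6!/6 = (5)! = 120 rotationally distinct seatings.

120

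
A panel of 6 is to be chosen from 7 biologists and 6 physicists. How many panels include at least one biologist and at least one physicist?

1708

With no constraint there are C(13,6) = 1716 possible selections.
Selections missing a whole group: no biologists → C(6,6) = 1; no physicists → C(7,6) = 7.
Both groups omitted at once is impossible, so 1716 − 8 = 1708.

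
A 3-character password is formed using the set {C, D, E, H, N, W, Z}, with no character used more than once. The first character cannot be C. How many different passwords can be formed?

180

The first character has 7−1 = 6 choices (anything except C).
The remaining 2 characters are filled from the other 6 symbols without repetition: 6 × 5 = 30.
Total: 6 × 30 = 180.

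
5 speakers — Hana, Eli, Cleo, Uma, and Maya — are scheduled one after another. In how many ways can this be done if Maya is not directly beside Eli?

There are 5! = 120 arrangements in all. If Maya and Eli are adjacent, merging them into one block gives 2·(4)! = 48 arrangements.
Complementary counting: 120 − 48 = 72.

72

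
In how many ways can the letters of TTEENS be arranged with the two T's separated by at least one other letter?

Total arrangements of TTEENS: 6!/(2!·2!) = 180.
Arrangements with the T's together: treat TT as one letter, giving (5)!/(2!) = 60.
Hence 180 − 60 = 120.

120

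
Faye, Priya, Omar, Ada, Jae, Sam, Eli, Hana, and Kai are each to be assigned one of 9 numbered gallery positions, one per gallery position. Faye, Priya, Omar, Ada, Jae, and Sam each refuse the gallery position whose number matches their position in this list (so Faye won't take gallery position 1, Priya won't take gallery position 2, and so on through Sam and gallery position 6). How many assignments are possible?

Let Aᵢ (for 1 ≤ i ≤ 6) be the placements that put person i in their forbidden gallery position. Any j of these fix j positions, leaving (9−j)! ways to fill the rest, and there are C(6,j) ways to pick which j.
By inclusion–exclusion, the number of valid placements is Σ_{j=0}^{6} (−1)^j C(6,j)·(9−j)!.
Computing: 362880 − 241920 + 75600 − 14400 + 1800 − 144 + 6 = 183822.

183822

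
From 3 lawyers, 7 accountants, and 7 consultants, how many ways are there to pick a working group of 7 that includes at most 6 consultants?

Split by how many consultants are chosen (0 through 6).
Sum: C(7,0)·C(10,7) + C(7,1)·C(10,6) + C(7,2)·C(10,5) + C(7,3)·C(10,4) + C(7,4)·C(10,3) + C(7,5)·C(10,2) + C(7,6)·C(10,1) = 120 + 1470 + 5292 + 7350 + 4200 + 945 + 70 = 19447.

19447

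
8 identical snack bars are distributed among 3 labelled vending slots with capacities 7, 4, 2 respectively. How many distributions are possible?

By stars and bars, unrestricted non-negative solutions to x_1+…+x_3 = 8 number C(8+2,2) = 45.
Subtract solutions that violate a single cap (substitute x_i' = x_i − (cap_i+1)): x_1 ≥ 8 gives C(2,2) = 1; x_2 ≥ 5 gives C(5,2) = 10; x_3 ≥ 3 gives C(7,2) = 21. Together 32.
Add back pairs where two caps are both exceeded: 0 + 0 + 1 = 1.
By inclusion–exclusion the count is 45 − 32 + 1 = 14.

14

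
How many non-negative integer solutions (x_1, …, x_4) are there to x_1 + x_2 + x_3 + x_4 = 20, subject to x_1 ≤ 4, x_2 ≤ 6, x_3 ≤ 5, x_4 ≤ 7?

Without the upper bounds there are C(23,3) = 1771 ways to split 20 among 4 variables.
Subtract solutions that violate a single cap (substitute x_i' = x_i − (cap_i+1)): x_1 ≥ 5 gives C(18,3) = 816; x_2 ≥ 7 gives C(16,3) = 560; x_3 ≥ 6 gives C(17,3) = 680; x_4 ≥ 8 gives C(15,3) = 455. Together 2511.
Add back pairs where two caps are both exceeded: 165 + 220 + 120 + 120 + 56 + 84 = 765.
Subtract triples: 10 + 1 + 4 + 0 = 15.
By inclusion–exclusion the count is 1771 − 2511 + 765 − 15 = 10.

10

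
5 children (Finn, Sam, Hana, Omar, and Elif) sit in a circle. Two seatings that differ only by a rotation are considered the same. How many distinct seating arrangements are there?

Seat Finn anywhere (absorbing the rotational symmetry), then permute the other 4: (4)! = 24.

24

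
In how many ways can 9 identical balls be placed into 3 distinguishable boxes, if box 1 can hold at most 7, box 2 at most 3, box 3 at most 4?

By stars and bars, unrestricted non-negative solutions to x_1+…+x_3 = 9 number C(9+2,2) = 55.
Subtract solutions that violate a single cap (substitute x_i' = x_i − (cap_i+1)): x_1 ≥ 8 gives C(3,2) = 3; x_2 ≥ 4 gives C(7,2) = 21; x_3 ≥ 5 gives C(6,2) = 15. Together 39.
Add back pairs where two caps are both exceeded: 0 + 0 + 1 = 1.
By inclusion–exclusion the count is 55 − 39 + 1 = 17.

17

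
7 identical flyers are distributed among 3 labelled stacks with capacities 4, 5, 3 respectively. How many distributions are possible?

Without the upper bounds there are C(9,2) = 36 ways to split 7 among 3 stacks.
Subtract solutions that violate a single cap (substitute x_i' = x_i − (cap_i+1)): x_1 ≥ 5 gives C(4,2) = 6; x_2 ≥ 6 gives C(3,2) = 3; x_3 ≥ 4 gives C(5,2) = 10. Together 19.
No two caps can be exceeded simultaneously, so the pair terms are all 0.
By inclusion–exclusion the count is 36 − 19 + 0 = 17.

17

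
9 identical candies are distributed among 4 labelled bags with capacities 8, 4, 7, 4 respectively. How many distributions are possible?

By stars and bars, unrestricted non-negative solutions to x_1+…+x_4 = 9 number C(9+3,3) = 220.
Subtract solutions that violate a single cap (substitute x_i' = x_i − (cap_i+1)): x_1 ≥ 9 gives C(3,3) = 1; x_2 ≥ 5 gives C(7,3) = 35; x_3 ≥ 8 gives C(4,3) = 4; x_4 ≥ 5 gives C(7,3) = 35. Together 75.
No two caps can be exceeded simultaneously, so the pair terms are all 0.
By inclusion–exclusion the count is 220 − 75 + 0 = 145.

145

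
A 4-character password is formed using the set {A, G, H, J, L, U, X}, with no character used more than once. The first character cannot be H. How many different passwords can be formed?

720

The first character has 7−1 = 6 choices (anything except H).
The remaining 3 characters are filled from the other 6 symbols without repetition: 6 × 5 × 4 = 120.
Total: 6 × 120 = 720.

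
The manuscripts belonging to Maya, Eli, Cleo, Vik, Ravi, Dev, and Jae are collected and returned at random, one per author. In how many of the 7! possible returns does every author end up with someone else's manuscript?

This is the derangement count D_7: permutations of 7 items with no fixed point.
By inclusion–exclusion this is Σ_{j=0}^{7} (−1)^j C(7,j)·(7−j)!.
Computing: 5040 − 5040 + 2520 − 840 + 210 − 42 + 7 − 1 = 1854.

1854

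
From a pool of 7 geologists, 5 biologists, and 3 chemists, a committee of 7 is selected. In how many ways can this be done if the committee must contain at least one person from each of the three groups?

5516

Unrestricted: C(15,7) = 6435 ways to pick any 7 of the 15.
Selections missing a whole group: no geologists → C(8,7) = 8; no biologists → C(10,7) = 120; no chemists → C(12,7) = 792.
Add back selections omitting two groups (i.e. drawn from a single group): C(7,7) + C(5,7) + C(3,7) = 1.
By inclusion–exclusion: 6435 − 920 + 1 = 5516.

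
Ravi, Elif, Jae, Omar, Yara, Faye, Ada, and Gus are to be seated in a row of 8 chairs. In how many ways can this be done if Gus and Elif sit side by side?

Treat {Gus, Elif} as a single unit. There are 7 units to order, and the pair itself can be ordered 2 ways.
So the count is 2·(7)! = 10080.

10080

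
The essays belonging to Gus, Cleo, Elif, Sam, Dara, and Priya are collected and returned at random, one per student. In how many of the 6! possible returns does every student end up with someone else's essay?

This is the derangement count D_6: permutations of 6 items with no fixed point.
By inclusion–exclusion this is Σ_{j=0}^{6} (−1)^j C(6,j)·(6−j)!.
Computing: 720 − 720 + 360 − 120 + 30 − 6 + 1 = 265.

265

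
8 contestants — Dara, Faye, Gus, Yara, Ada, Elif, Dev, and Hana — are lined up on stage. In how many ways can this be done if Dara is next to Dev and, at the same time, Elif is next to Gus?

Treat {Dara,Dev} as one block (2 orders) and {Elif,Gus} as another (2 orders).
That leaves 6 units to arrange: 2 × 2 × 6! = 4 × 720 = 2880.

2880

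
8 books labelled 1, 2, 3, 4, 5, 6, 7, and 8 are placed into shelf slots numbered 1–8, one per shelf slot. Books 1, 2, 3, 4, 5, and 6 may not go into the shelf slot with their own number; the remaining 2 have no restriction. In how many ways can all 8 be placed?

18806

Let Aᵢ (for 1 ≤ i ≤ 6) be the placements that put book i in its forbidden shelf slot. Any j of these fix j positions, leaving (8−j)! ways to fill the rest, and there are C(6,j) ways to pick which j.
By inclusion–exclusion, the number of valid placements is Σ_{j=0}^{6} (−1)^j C(6,j)·(8−j)!.
Computing: 40320 − 30240 + 10800 − 2400 + 360 − 36 + 2 = 18806.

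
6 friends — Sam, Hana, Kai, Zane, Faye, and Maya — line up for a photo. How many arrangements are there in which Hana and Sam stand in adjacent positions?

Treat {Hana, Sam} as a single unit. There are 5 units to order, and the pair itself can be ordered 2 ways.
That gives 2 × 5! = 2 × 120 = 240.

240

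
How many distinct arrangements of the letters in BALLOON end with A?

180

With the last slot taken by A, it remains to arrange the other 6 letters (BLLOON).
Those 6 letters have L appearing twice and O appearing twice, giving (6)!/(2!·2!) = 180.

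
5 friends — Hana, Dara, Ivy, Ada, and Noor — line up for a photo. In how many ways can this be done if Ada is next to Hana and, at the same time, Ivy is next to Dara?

Treat {Ada,Hana} as one block (2 orders) and {Ivy,Dara} as another (2 orders).
That leaves 3 units to arrange: 2 × 2 × 3! = 4 × 6 = 24.

24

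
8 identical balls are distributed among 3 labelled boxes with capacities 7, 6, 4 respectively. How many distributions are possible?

By stars and bars, unrestricted non-negative solutions to x_1+…+x_3 = 8 number C(8+2,2) = 45.
Subtract solutions that violate a single cap (substitute x_i' = x_i − (cap_i+1)): x_1 ≥ 8 gives C(2,2) = 1; x_2 ≥ 7 gives C(3,2) = 3; x_3 ≥ 5 gives C(5,2) = 10. Together 14.
No two caps can be exceeded simultaneously, so the pair terms are all 0.
By inclusion–exclusion the count is 45 − 14 + 0 = 31.

31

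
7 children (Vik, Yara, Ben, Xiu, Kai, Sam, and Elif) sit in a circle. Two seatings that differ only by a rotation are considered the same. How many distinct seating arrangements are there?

Seat Vik anywhere (absorbing the rotational symmetry), then permute the other 6: (6)! = 720.

720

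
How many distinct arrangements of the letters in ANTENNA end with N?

180

With the last slot taken by N, it remains to arrange the other 6 letters (ATENNA).
Those 6 letters have A appearing twice and N appearing twice, giving (6)!/(2!·2!) = 180.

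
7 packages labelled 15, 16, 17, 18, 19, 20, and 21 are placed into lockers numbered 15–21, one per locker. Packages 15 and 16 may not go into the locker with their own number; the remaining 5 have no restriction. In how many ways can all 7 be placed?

Let Aᵢ (for i ∈ {15, 16}) be the placements that put package i in its forbidden locker. Any j of these fix j positions, leaving (7−j)! ways to fill the rest, and there are C(2,j) ways to pick which j.
By inclusion–exclusion, the number of valid placements is Σ_{j=0}^{2} (−1)^j C(2,j)·(7−j)!.
Computing: 5040 − 1440 + 120 = 3720.

3720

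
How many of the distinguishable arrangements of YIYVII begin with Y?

20

Fix Y in the first position and arrange the remaining 5 letters.
Those 5 letters have I appearing 3 times, giving (5)!/(3!) = 20.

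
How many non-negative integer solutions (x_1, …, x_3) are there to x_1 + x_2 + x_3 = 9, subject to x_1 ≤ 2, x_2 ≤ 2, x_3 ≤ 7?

6

Without the upper bounds there are C(11,2) = 55 ways to split 9 among 3 variables.
Subtract solutions that violate a single cap (substitute x_i' = x_i − (cap_i+1)): x_1 ≥ 3 gives C(8,2) = 28; x_2 ≥ 3 gives C(8,2) = 28; x_3 ≥ 8 gives C(3,2) = 3. Together 59.
Add back pairs where two caps are both exceeded: 10 + 0 + 0 = 10.
By inclusion–exclusion the count is 55 − 59 + 10 = 6.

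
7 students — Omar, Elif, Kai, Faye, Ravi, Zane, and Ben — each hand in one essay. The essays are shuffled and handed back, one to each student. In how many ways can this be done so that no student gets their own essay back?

1854

Let Aᵢ be the assignments in which student i gets their own essay. We want the size of the complement of A₁∪…∪A_7.
By inclusion–exclusion this is Σ_{j=0}^{7} (−1)^j C(7,j)·(7−j)!.
Computing: 5040 − 5040 + 2520 − 840 + 210 − 42 + 7 − 1 = 1854.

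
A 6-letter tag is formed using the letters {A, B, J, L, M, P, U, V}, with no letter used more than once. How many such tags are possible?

20160

This is a permutation of 6 out of 8: P(8,6) = 8!/2!.
That product is 8 × 7 × 6 × 5 × 4 × 3 = 20160.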